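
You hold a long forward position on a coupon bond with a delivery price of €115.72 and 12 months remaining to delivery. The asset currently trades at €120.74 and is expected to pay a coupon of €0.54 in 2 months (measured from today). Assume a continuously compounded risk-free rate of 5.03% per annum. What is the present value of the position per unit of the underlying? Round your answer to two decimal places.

€10.16

PV(remaining coupons) I = 0.54·e^(−0.0503·2/12) = 0.5355
Current forward F = (S − I)·e^(rT) = (120.74 − 0.5355)·e^(0.0503·12/12) = 120.2045 × 1.051587 = 126.4055
Value (long) = (F − K)·e^(−rT) = (126.4055 − 115.72) × 0.950944 = 10.1613
Value = €10.16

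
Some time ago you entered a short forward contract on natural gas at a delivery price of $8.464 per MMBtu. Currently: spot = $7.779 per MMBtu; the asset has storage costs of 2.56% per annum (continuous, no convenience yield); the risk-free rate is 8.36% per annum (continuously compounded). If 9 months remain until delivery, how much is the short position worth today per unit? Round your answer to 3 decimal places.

$0.020 per MMBtu

Current fair forward for the remaining 9 months: F = S·e^((r + u)·T), (r + u) = 0.0836 + 0.0256 = 0.1092
F = 7.779 · e^(0.1092 × 9/12) = 7.779 × 1.085347 = 8.4429
Value of long forward = (F − K)·e^(−rT) = (8.4429 − 8.464) · e^(−0.0836·9/12)
= -0.0211 × 0.939225 = -0.020
Short position value = −(long value) = $0.020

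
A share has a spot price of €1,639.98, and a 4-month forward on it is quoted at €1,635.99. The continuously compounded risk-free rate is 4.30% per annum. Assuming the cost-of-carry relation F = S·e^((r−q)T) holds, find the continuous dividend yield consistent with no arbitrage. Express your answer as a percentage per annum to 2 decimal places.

5.03%

From F = S·e^((r−q)T): (r − q) = ln(F/S)/T
ln(1635.99/1639.98) = ln(0.997567) = -0.002436
(r − q) = -0.002436 / (4/12) = -0.007308
q = r − ln(F/S)/T = 0.0430 + 0.007308 = 0.050308
q = 5.03%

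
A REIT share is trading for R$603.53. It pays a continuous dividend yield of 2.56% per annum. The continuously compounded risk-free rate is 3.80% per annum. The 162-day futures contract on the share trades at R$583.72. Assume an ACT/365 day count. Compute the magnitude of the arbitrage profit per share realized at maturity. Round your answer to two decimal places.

Fair futures: F* = S·e^(carry·T), with carry = (r − q) = 0.0380 − 0.0256 = 0.0124
F* = 603.53 · e^(0.0124 × 162/365) = 603.53 · e^0.005504 = 603.53 × 1.005519 = R$606.8609
Market R$583.72 < fair R$606.8609: forward underpriced → reverse cash-and-carry (short spot, go long the forward).
At maturity, profit = |F_mkt − F*| = |583.72 − 606.8609| = R$23.14 per share

R$23.14 per share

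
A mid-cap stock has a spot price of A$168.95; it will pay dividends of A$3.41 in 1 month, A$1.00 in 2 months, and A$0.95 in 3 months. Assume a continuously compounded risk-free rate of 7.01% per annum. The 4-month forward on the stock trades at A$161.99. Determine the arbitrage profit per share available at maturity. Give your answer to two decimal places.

A$5.52 per share

PV(dividends) I = 3.41·e^(−0.0701·1/12) + 1.00·e^(−0.0701·2/12) + 0.95·e^(−0.0701·3/12) = 5.3120
Fair forward F* = (S − I)·e^(rT) = (168.95 − 5.3120)·e^0.023367 = 163.6380 × 1.023642 = 167.5067
Market A$161.99 < fair 167.5067: forward underpriced → reverse cash-and-carry (short the stock, invest proceeds at r, pay the dividends, go long the forward).
Profit at T = |F_mkt − F*| = |161.99 − 167.5067| = A$5.52 per share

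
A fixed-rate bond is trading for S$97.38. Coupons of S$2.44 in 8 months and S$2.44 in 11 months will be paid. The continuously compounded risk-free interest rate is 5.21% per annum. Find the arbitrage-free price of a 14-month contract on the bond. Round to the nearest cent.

S$98.51

PV(coupons) I = 2.44·e^(−0.0521·8/12) + 2.44·e^(−0.0521·11/12)
I = 2.3567 + 2.3262 = 4.6829
F = (S − I)·e^(rT) = (97.38 − 4.6829) · e^(0.0521·14/12)
= 92.6971 · e^0.060783 = 92.6971 × 1.062668 = S$98.51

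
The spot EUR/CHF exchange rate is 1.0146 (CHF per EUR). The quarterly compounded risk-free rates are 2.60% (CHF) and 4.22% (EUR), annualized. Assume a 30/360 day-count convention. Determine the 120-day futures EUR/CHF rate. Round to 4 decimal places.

1.0092

By covered interest parity, F = S · (1+r_CHF/4)^(4T) / (1+r_EUR/4)^(4T)
= 1.0146 × 1.008676 / 1.014091 = 1.0146 × 0.994660
F = 1.0092 CHF per EUR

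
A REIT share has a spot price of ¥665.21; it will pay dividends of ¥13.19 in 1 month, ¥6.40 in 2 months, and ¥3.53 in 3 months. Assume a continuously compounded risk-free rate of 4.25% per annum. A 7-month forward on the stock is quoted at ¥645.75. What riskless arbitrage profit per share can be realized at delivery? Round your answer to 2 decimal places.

¥12.59 per share

PV(dividends) I = 13.19·e^(−0.0425·1/12) + 6.40·e^(−0.0425·2/12) + 3.53·e^(−0.0425·3/12) = 22.9909
Fair forward F* = (S − I)·e^(rT) = (665.21 − 22.9909)·e^0.024792 = 642.2191 × 1.025102 = 658.3401
Market ¥645.75 < fair 658.3401: forward underpriced → reverse cash-and-carry (short the stock, invest proceeds at r, pay the dividends, go long the forward).
Profit at T = |F_mkt − F*| = |645.75 − 658.3401| = ¥12.59 per share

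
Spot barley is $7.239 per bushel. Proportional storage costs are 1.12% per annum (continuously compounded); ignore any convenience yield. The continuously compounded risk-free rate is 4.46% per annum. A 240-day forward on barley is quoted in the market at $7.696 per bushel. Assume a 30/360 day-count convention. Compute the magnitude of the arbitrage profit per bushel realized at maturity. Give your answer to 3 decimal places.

$0.183 per bushel

Fair forward: F* = S·e^(carry·T), with carry = (r + u) = 0.0446 + 0.0112 = 0.0558
F* = 7.239 · e^(0.0558 × 240/360) = 7.239 · e^0.037200 = 7.239 × 1.037901 = $7.5134
Market $7.696 > fair $7.5134: forward overpriced → cash-and-carry (buy spot, short the forward).
At maturity, profit = |F_mkt − F*| = |7.696 − 7.5134| = $0.183 per bushel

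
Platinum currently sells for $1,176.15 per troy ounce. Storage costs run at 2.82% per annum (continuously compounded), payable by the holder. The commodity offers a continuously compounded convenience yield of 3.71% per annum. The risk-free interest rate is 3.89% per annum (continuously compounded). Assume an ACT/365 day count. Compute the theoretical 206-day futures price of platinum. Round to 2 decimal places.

$1,196.23 per troy ounce

Net carry = r + u − y = 0.0389 + 0.0282 − 0.0371 = 0.0300
F = S·e^((r+u−y)T) = 1176.15 · e^(0.0300 × 206/365) = 1176.15 · e^0.01693151
= 1176.15 × 1.01707566 = $1,196.23 per troy ounce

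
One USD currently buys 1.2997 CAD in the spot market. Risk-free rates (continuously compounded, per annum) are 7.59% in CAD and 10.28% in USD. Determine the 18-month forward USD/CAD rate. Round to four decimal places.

F = S·e^((r_CAD − r_USD)T) = 1.2997 · e^((0.0759 − 0.1028) × 18/12)
= 1.2997 · e^-0.040350 = 1.2997 × 0.960453
F = 1.2483 CAD per USD

1.2483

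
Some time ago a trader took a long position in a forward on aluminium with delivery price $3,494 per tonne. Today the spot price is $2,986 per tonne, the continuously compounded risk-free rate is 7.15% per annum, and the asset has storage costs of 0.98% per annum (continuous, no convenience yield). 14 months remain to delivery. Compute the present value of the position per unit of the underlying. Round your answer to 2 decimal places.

Current fair forward for the remaining 14 months: F = S·e^((r + u)·T), (r + u) = 0.0715 + 0.0098 = 0.0813
F = 2986 · e^(0.0813 × 14/12) = 2986 × 1.09949392 = 3283.0888
Value of long forward = (F − K)·e^(−rT) = (3283.0888 − 3494) · e^(−0.0715·14/12)
= -210.9112 × 0.91996775 = -194.03

-$194.03 per tonne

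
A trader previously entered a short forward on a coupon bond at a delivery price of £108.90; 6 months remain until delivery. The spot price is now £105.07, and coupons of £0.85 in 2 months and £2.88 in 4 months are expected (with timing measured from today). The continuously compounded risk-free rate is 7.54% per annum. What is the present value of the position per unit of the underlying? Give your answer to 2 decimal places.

PV(remaining coupons) I = 0.85·e^(−0.0754·2/12) + 2.88·e^(−0.0754·4/12) = 3.6479
Current forward F = (S − I)·e^(rT) = (105.07 − 3.6479)·e^(0.0754·6/12) = 101.4221 × 1.038420 = 105.3187
Value (long) = (F − K)·e^(−rT) = (105.3187 − 108.90) × 0.963002 = -3.4488
Short position value = −(long value) = £3.45

£3.45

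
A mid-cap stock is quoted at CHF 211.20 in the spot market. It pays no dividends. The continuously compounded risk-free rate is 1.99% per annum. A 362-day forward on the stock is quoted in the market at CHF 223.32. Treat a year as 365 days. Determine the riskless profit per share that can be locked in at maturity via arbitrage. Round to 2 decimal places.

Fair forward: F* = S·e^(carry·T), with carry = r = 0.0199
F* = 211.20 · e^(0.0199 × 362/365) = 211.20 · e^0.019736 = 211.20 × 1.019932 = CHF 215.4096
Market CHF 223.32 > fair CHF 215.4096: forward overpriced → cash-and-carry (buy spot, short the forward).
At maturity, profit = |F_mkt − F*| = |223.32 − 215.4096| = CHF 7.91 per share

CHF 7.91 per share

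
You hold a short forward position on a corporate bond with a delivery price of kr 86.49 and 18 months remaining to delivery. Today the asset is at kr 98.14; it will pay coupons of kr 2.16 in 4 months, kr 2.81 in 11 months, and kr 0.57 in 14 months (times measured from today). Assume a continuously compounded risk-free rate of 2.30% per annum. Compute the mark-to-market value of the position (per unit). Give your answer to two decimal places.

PV(remaining coupons) I = 2.16·e^(−0.0230·4/12) + 2.81·e^(−0.0230·11/12) + 0.57·e^(−0.0230·14/12) = 5.4498
Current forward F = (S − I)·e^(rT) = (98.14 − 5.4498)·e^(0.0230·18/12) = 92.6902 × 1.035102 = 95.9438
Value (long) = (F − K)·e^(−rT) = (95.9438 − 86.49) × 0.966088 = 9.1332
Short position value = −(long value) = -kr 9.13

-kr 9.13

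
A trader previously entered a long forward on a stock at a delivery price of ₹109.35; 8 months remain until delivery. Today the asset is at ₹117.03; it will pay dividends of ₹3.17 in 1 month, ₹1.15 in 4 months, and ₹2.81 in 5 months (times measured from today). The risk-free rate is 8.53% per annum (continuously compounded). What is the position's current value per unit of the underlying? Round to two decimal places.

PV(remaining dividends) I = 3.17·e^(−0.0853·1/12) + 1.15·e^(−0.0853·4/12) + 2.81·e^(−0.0853·5/12) = 6.9772
Current forward F = (S − I)·e^(rT) = (117.03 − 6.9772)·e^(0.0853·8/12) = 110.0528 × 1.058515 = 116.4925
Value (long) = (F − K)·e^(−rT) = (116.4925 − 109.35) × 0.944720 = 6.7477
Value = ₹6.75

₹6.75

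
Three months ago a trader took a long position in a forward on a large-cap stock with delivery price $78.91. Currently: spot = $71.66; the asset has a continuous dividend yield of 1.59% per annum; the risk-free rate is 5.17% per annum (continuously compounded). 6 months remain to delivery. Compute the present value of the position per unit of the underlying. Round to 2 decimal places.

Current fair forward for the remaining 6 months: F = S·e^((r − q)·T), (r − q) = 0.0517 − 0.0159 = 0.0358
F = 71.66 · e^(0.0358 × 6/12) = 71.66 × 1.018061 = 72.9543
Value of long forward = (F − K)·e^(−rT) = (72.9543 − 78.91) · e^(−0.0517·6/12)
= -5.9557 × 0.974481 = -5.80

-$5.80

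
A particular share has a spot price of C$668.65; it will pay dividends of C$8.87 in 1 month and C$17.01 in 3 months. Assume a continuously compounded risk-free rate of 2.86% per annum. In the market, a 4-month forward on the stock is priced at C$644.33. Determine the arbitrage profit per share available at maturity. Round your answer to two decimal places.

C$4.74 per share

PV(dividends) I = 8.87·e^(−0.0286·1/12) + 17.01·e^(−0.0286·3/12) = 25.7377
Fair forward F* = (S − I)·e^(rT) = (668.65 − 25.7377)·e^0.009533 = 642.9123 × 1.009579 = 649.0708
Market C$644.33 < fair 649.0708: forward underpriced → reverse cash-and-carry (short the stock, invest proceeds at r, pay the dividends, go long the forward).
Profit at T = |F_mkt − F*| = |644.33 − 649.0708| = C$4.74 per share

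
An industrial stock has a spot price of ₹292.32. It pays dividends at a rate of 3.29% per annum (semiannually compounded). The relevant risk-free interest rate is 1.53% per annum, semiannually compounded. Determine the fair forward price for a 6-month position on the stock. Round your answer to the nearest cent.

₹289.79

F = S · (1+r/2)^(2T) / (1+q/2)^(2T)
= 292.32 × 1.007650 / 1.016450 = 292.32 × 0.991342
F = ₹289.79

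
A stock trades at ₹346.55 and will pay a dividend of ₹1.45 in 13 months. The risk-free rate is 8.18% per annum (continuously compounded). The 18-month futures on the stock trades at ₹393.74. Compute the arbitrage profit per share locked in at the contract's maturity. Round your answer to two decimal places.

₹3.45 per share

PV(dividends) I = 1.45·e^(−0.0818·13/12) = 1.3270
Fair futures F* = (S − I)·e^(rT) = (346.55 − 1.3270)·e^0.122700 = 345.2230 × 1.130545 = 390.2901
Market ₹393.74 > fair 390.2901: forward overpriced → cash-and-carry (borrow at r, buy the stock and collect the dividends, short the forward).
Profit at T = |F_mkt − F*| = |393.74 − 390.2901| = ₹3.45 per share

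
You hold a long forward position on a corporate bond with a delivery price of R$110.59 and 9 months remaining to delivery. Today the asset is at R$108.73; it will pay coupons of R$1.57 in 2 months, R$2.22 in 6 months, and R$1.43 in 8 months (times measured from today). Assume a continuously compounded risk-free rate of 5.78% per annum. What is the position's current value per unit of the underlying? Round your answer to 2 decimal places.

-R$2.26

PV(remaining coupons) I = 1.57·e^(−0.0578·2/12) + 2.22·e^(−0.0578·6/12) + 1.43·e^(−0.0578·8/12) = 5.0877
Current forward F = (S − I)·e^(rT) = (108.73 − 5.0877)·e^(0.0578·9/12) = 103.6423 × 1.044303 = 108.2340
Value (long) = (F − K)·e^(−rT) = (108.2340 − 110.59) × 0.957576 = -2.2560
Value = -R$2.26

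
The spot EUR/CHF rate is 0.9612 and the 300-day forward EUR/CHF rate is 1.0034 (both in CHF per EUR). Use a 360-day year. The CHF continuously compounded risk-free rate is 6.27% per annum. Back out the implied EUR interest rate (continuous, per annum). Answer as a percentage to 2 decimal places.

1.11%

F = S·e^((r_CHF − r_EUR)T) ⇒ r_EUR = r_CHF − ln(F/S)/T
ln(1.0034/0.9612) = 0.042967; /(300/360) = 0.051560
r_EUR = 0.0627 − 0.051560 = 0.011140
r_EUR = 1.11%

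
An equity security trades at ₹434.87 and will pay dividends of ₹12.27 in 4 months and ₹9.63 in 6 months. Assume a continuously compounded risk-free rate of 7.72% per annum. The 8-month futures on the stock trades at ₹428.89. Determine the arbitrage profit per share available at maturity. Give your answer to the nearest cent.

₹6.60 per share

PV(dividends) I = 12.27·e^(−0.0772·4/12) + 9.63·e^(−0.0772·6/12) = 21.2236
Fair futures F* = (S − I)·e^(rT) = (434.87 − 21.2236)·e^0.051467 = 413.6464 × 1.052814 = 435.4927
Market ₹428.89 < fair 435.4927: forward underpriced → reverse cash-and-carry (short the stock, invest proceeds at r, pay the dividends, go long the forward).
Profit at T = |F_mkt − F*| = |428.89 − 435.4927| = ₹6.60 per share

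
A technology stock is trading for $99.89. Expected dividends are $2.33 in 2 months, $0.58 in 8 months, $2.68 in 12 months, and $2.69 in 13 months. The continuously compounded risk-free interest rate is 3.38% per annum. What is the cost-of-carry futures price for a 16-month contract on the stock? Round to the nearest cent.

PV(dividends) I = 2.33·e^(−0.0338·2/12) + 0.58·e^(−0.0338·8/12) + 2.68·e^(−0.0338·12/12) + 2.69·e^(−0.0338·13/12)
I = 2.3169 + 0.5671 + 2.5909 + 2.5933 = 8.0682
F = (S − I)·e^(rT) = (99.89 − 8.0682) · e^(0.0338·16/12)
= 91.8218 · e^0.045067 = 91.8218 × 1.046098 = $96.05

$96.05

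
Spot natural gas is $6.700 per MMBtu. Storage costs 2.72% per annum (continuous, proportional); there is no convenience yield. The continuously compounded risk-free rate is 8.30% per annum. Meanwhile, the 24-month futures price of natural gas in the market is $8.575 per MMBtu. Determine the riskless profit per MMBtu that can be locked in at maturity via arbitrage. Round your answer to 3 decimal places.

Fair futures: F* = S·e^(carry·T), with carry = (r + u) = 0.0830 + 0.0272 = 0.1102
F* = 6.700 · e^(0.1102 × 24/12) = 6.700 · e^0.220400 = 6.700 × 1.246575 = $8.3521
Market $8.575 > fair $8.3521: forward overpriced → cash-and-carry (buy spot, short the forward).
At maturity, profit = |F_mkt − F*| = |8.575 − 8.3521| = $0.223 per MMBtu

$0.223 per MMBtu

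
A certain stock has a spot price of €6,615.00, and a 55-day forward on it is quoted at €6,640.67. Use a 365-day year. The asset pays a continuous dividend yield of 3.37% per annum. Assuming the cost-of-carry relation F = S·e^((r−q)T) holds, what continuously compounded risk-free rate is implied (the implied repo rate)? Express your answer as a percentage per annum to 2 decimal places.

From F = S·e^((r−q)T): (r − q) = ln(F/S)/T
ln(6640.67/6615.00) = ln(1.003881) = 0.003873
(r − q) = 0.003873 / (55/365) = 0.025703
r = ln(F/S)/T + q = 0.025703 + 0.0337 = 0.059403
r = 5.94%

5.94%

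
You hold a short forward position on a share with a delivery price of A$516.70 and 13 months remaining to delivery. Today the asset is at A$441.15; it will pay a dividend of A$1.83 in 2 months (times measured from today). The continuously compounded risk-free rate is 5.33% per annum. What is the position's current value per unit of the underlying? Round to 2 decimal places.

A$48.37

PV(remaining dividends) I = 1.83·e^(−0.0533·2/12) = 1.8138
Current forward F = (S − I)·e^(rT) = (441.15 − 1.8138)·e^(0.0533·13/12) = 439.3362 × 1.059441 = 465.4508
Value (long) = (F − K)·e^(−rT) = (465.4508 − 516.70) × 0.943894 = -48.3738
Short position value = −(long value) = A$48.37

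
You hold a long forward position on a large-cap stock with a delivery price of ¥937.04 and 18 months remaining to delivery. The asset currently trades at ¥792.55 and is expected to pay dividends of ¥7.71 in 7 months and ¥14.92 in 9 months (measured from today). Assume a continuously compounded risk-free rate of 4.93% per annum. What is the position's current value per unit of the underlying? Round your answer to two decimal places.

-¥99.57

PV(remaining dividends) I = 7.71·e^(−0.0493·7/12) + 14.92·e^(−0.0493·9/12) = 21.8698
Current forward F = (S − I)·e^(rT) = (792.55 − 21.8698)·e^(0.0493·18/12) = 770.6802 × 1.076753 = 829.8322
Value (long) = (F − K)·e^(−rT) = (829.8322 − 937.04) × 0.928718 = -99.5658
Value = -¥99.57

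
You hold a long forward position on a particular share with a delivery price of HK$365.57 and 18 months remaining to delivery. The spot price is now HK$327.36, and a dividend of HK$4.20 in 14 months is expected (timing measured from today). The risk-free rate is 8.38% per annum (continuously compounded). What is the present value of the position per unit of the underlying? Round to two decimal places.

PV(remaining dividends) I = 4.20·e^(−0.0838·14/12) = 3.8088
Current forward F = (S − I)·e^(rT) = (327.36 − 3.8088)·e^(0.0838·18/12) = 323.5512 × 1.133942 = 366.8883
Value (long) = (F − K)·e^(−rT) = (366.8883 − 365.57) × 0.881879 = 1.1626
Value = HK$1.16

HK$1.16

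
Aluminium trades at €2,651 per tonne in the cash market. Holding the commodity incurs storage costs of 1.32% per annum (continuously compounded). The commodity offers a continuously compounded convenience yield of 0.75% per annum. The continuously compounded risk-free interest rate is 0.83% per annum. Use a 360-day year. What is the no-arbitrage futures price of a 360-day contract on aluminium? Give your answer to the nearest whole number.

€2,688 per tonne

Net carry = r + u − y = 0.0083 + 0.0132 − 0.0075 = 0.0140
F = S·e^((r+u−y)T) = 2651 · e^(0.0140 × 360/360) = 2651 · e^0.014000
= 2651 × 1.014098 = €2,688 per tonne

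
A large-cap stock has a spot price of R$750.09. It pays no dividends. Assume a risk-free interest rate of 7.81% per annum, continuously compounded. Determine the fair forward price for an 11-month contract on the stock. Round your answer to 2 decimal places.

F = S·e^(rT) = 750.09 · e^(0.0781 × 11/12)
= 750.09 · e^0.071592 = 750.09 × 1.074217
F = R$805.76

R$805.76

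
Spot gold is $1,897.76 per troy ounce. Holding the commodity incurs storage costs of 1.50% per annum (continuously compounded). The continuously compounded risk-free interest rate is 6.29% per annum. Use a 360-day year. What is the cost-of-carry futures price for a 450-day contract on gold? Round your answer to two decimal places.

Net carry = r + u − y = 0.0629 + 0.0150 − 0.0000 = 0.0779
F = S·e^((r+u−y)T) = 1897.76 · e^(0.0779 × 450/360) = 1897.76 · e^0.09737500
= 1897.76 × 1.10227365 = $2,091.85 per troy ounce

$2,091.85 per troy ounce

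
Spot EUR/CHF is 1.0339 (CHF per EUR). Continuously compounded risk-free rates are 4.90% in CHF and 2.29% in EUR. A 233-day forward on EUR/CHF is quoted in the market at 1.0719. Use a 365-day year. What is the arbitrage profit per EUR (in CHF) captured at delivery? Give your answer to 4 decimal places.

Fair forward: F* = S·e^(carry·T), with carry = (r_CHF − r_EUR) = 0.0490 − 0.0229 = 0.0261
F* = 1.0339 · e^(0.0261 × 233/365) = 1.0339 · e^0.016661 = 1.0339 × 1.016801 = 1.0513
Market 1.0719 > fair 1.0513: forward overpriced → cash-and-carry (buy spot, short the forward).
At maturity, profit = |F_mkt − F*| = |1.0719 − 1.0513| = 0.0206 per EUR (in CHF)

0.0206 per EUR (in CHF)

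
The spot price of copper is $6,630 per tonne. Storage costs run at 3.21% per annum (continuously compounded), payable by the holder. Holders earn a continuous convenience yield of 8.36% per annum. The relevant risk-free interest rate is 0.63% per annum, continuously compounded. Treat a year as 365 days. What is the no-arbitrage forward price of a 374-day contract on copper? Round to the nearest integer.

Net carry = r + u − y = 0.0063 + 0.0321 − 0.0836 = -0.0452
F = S·e^((r+u−y)T) = 6630 · e^(-0.0452 × 374/365) = 6630 · e^-0.046315
= 6630 × 0.954741 = $6,330 per tonne

$6,330 per tonne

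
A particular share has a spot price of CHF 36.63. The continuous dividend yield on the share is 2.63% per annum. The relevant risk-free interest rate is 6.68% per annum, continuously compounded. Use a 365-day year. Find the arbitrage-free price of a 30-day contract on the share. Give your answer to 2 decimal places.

CHF 36.75

F = S·e^((r − q)T) = 36.63 · e^((0.0668 − 0.0263) × 30/365)
= 36.63 · e^0.003329 = 36.63 × 1.003335
F = CHF 36.75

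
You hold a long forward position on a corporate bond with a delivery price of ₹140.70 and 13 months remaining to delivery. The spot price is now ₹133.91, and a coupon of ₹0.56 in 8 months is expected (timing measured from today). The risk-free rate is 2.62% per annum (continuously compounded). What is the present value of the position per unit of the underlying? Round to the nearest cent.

-₹3.40

PV(remaining coupons) I = 0.56·e^(−0.0262·8/12) = 0.5503
Current forward F = (S − I)·e^(rT) = (133.91 − 0.5503)·e^(0.0262·13/12) = 133.3597 × 1.028790 = 137.1991
Value (long) = (F − K)·e^(−rT) = (137.1991 − 140.70) × 0.972016 = -3.4029
Value = -₹3.40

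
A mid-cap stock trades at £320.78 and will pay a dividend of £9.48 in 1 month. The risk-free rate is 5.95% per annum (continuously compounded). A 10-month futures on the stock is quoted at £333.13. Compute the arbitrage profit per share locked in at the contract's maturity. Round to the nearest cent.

£5.96 per share

PV(dividends) I = 9.48·e^(−0.0595·1/12) = 9.4331
Fair futures F* = (S − I)·e^(rT) = (320.78 − 9.4331)·e^0.049583 = 311.3469 × 1.050833 = 327.1736
Market £333.13 > fair 327.1736: forward overpriced → cash-and-carry (borrow at r, buy the stock and collect the dividends, short the forward).
Profit at T = |F_mkt − F*| = |333.13 − 327.1736| = £5.96 per share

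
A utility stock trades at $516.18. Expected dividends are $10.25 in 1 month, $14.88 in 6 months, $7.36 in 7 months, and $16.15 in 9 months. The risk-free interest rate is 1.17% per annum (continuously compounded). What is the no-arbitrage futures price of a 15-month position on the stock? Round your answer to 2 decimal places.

PV(dividends) I = 10.25·e^(−0.0117·1/12) + 14.88·e^(−0.0117·6/12) + 7.36·e^(−0.0117·7/12) + 16.15·e^(−0.0117·9/12)
I = 10.2400 + 14.7932 + 7.3099 + 16.0089 = 48.3520
F = (S − I)·e^(rT) = (516.18 − 48.3520) · e^(0.0117·15/12)
= 467.8280 · e^0.014625 = 467.8280 × 1.014732 = $474.72

$474.72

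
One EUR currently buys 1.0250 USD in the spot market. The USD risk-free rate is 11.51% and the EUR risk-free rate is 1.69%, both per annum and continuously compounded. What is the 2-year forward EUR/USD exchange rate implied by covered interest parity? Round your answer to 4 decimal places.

1.2474

F = S·e^((r_USD − r_EUR)T) = 1.0250 · e^((0.1151 − 0.0169) × 2)
= 1.0250 · e^0.196400 = 1.0250 × 1.217014
F = 1.2474 USD per EUR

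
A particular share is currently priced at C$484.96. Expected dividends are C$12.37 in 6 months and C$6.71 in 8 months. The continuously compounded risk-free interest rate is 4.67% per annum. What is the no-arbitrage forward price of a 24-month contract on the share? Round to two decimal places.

PV(dividends) I = 12.37·e^(−0.0467·6/12) + 6.71·e^(−0.0467·8/12)
I = 12.0845 + 6.5043 = 18.5888
F = (S − I)·e^(rT) = (484.96 − 18.5888) · e^(0.0467·24/12)
= 466.3712 · e^0.093400 = 466.3712 × 1.097901 = C$512.03

C$512.03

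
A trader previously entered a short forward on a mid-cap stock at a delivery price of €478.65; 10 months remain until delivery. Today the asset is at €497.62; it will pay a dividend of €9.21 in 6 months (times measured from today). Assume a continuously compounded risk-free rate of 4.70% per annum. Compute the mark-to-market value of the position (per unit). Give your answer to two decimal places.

-€28.36

PV(remaining dividends) I = 9.21·e^(−0.0470·6/12) = 8.9961
Current forward F = (S − I)·e^(rT) = (497.62 − 8.9961)·e^(0.0470·10/12) = 488.6239 × 1.039944 = 508.1415
Value (long) = (F − K)·e^(−rT) = (508.1415 − 478.65) × 0.961590 = 28.3587
Short position value = −(long value) = -€28.36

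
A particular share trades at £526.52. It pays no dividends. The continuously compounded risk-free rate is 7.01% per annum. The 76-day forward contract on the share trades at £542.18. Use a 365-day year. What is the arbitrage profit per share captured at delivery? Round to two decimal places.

£7.92 per share

Fair forward: F* = S·e^(carry·T), with carry = r = 0.0701
F* = 526.52 · e^(0.0701 × 76/365) = 526.52 · e^0.014596 = 526.52 × 1.014703 = £534.2614
Market £542.18 > fair £534.2614: forward overpriced → cash-and-carry (buy spot, short the forward).
At maturity, profit = |F_mkt − F*| = |542.18 − 534.2614| = £7.92 per share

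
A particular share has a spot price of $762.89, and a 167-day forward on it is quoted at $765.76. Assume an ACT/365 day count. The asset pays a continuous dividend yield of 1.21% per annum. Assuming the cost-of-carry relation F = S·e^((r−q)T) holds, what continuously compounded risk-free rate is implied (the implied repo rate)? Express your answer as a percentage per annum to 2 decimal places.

2.03%

From F = S·e^((r−q)T): (r − q) = ln(F/S)/T
ln(765.76/762.89) = ln(1.003762) = 0.003755
(r − q) = 0.003755 / (167/365) = 0.008207
r = ln(F/S)/T + q = 0.008207 + 0.0121 = 0.020307
r = 2.03%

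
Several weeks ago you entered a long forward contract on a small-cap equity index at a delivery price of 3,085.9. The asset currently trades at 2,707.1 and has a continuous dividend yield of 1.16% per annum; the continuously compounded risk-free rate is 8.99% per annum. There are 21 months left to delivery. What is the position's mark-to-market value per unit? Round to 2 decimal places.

Current fair forward for the remaining 21 months: F = S·e^((r − q)·T), (r − q) = 0.0899 − 0.0116 = 0.0783
F = 2707.1 · e^(0.0783 × 21/12) = 2707.1 × 1.14685682 = 3104.6561
Value of long forward = (F − K)·e^(−rT) = (3104.6561 − 3085.9) · e^(−0.0899·21/12)
= 18.7561 × 0.85442633 = 16.03

16.03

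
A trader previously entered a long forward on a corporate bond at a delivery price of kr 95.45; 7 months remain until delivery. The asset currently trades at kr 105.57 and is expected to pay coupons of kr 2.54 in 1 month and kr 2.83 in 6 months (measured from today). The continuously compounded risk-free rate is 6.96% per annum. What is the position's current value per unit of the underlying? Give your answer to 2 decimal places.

PV(remaining coupons) I = 2.54·e^(−0.0696·1/12) + 2.83·e^(−0.0696·6/12) = 5.2585
Current forward F = (S − I)·e^(rT) = (105.57 − 5.2585)·e^(0.0696·7/12) = 100.3115 × 1.041435 = 104.4679
Value (long) = (F − K)·e^(−rT) = (104.4679 − 95.45) × 0.960213 = 8.6591
Value = kr 8.66

kr 8.66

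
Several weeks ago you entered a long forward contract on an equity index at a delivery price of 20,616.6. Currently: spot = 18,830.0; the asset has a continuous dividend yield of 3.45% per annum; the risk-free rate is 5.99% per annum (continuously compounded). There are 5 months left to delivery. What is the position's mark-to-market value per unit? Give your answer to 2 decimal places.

Current fair forward for the remaining 5 months: F = S·e^((r − q)·T), (r − q) = 0.0599 − 0.0345 = 0.0254
F = 18830.0 · e^(0.0254 × 5/12) = 18830.0 × 1.01063953 = 19030.3423
Value of long forward = (F − K)·e^(−rT) = (19030.3423 − 20616.6) · e^(−0.0599·5/12)
= -1586.2577 × 0.97535055 = -1547.16

-1547.16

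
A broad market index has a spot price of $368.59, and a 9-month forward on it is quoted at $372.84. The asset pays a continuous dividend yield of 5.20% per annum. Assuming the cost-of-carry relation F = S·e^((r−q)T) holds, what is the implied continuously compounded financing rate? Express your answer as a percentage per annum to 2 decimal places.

From F = S·e^((r−q)T): (r − q) = ln(F/S)/T
ln(372.84/368.59) = ln(1.011530) = 0.011464
(r − q) = 0.011464 / (9/12) = 0.015285
r = ln(F/S)/T + q = 0.015285 + 0.0520 = 0.067285
r = 6.73%

6.73%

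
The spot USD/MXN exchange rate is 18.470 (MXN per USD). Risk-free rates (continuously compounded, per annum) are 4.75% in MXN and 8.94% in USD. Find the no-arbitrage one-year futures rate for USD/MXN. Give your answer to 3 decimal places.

17.712

F = S·e^((r_MXN − r_USD)T) = 18.470 · e^((0.0475 − 0.0894) × 12/12)
= 18.470 · e^-0.041900 = 18.470 × 0.958966
F = 17.712 MXN per USD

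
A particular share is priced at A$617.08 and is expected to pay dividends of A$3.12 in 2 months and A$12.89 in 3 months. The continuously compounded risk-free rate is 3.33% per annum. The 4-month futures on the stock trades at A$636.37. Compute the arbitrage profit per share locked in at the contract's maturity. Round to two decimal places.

PV(dividends) I = 3.12·e^(−0.0333·2/12) + 12.89·e^(−0.0333·3/12) = 15.8859
Fair futures F* = (S − I)·e^(rT) = (617.08 − 15.8859)·e^0.011100 = 601.1941 × 1.011162 = 607.9046
Market A$636.37 > fair 607.9046: forward overpriced → cash-and-carry (borrow at r, buy the stock and collect the dividends, short the forward).
Profit at T = |F_mkt − F*| = |636.37 − 607.9046| = A$28.47 per share

A$28.47 per share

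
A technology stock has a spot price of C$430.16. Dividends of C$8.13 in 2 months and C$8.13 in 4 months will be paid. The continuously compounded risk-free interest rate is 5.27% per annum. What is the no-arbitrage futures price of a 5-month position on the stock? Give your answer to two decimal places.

C$423.31

PV(dividends) I = 8.13·e^(−0.0527·2/12) + 8.13·e^(−0.0527·4/12)
I = 8.0589 + 7.9884 = 16.0473
F = (S − I)·e^(rT) = (430.16 − 16.0473) · e^(0.0527·5/12)
= 414.1127 · e^0.021958 = 414.1127 × 1.022201 = C$423.31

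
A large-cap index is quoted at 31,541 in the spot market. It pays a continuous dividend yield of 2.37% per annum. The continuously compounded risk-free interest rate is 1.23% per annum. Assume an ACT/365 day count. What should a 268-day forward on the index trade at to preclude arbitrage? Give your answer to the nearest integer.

F = S·e^((r − q)T) = 31541 · e^((0.0123 − 0.0237) × 268/365)
= 31541 · e^-0.008370 = 31541 × 0.991665
F = 31,278

31,278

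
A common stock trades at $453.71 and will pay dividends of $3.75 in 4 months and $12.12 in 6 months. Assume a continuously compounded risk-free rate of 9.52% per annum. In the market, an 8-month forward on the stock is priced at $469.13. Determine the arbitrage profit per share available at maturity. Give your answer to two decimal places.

PV(dividends) I = 3.75·e^(−0.0952·4/12) + 12.12·e^(−0.0952·6/12) = 15.1895
Fair forward F* = (S − I)·e^(rT) = (453.71 − 15.1895)·e^0.063467 = 438.5205 × 1.065524 = 467.2541
Market $469.13 > fair 467.2541: forward overpriced → cash-and-carry (borrow at r, buy the stock and collect the dividends, short the forward).
Profit at T = |F_mkt − F*| = |469.13 − 467.2541| = $1.88 per share

$1.88 per share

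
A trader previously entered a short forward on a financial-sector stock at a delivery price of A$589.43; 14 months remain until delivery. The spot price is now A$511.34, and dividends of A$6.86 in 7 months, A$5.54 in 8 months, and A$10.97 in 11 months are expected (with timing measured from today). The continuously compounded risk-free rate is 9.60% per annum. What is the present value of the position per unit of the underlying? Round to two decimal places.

PV(remaining dividends) I = 6.86·e^(−0.0960·7/12) + 5.54·e^(−0.0960·8/12) + 10.97·e^(−0.0960·11/12) = 21.7288
Current forward F = (S − I)·e^(rT) = (511.34 − 21.7288)·e^(0.0960·14/12) = 489.6112 × 1.118513 = 547.6365
Value (long) = (F − K)·e^(−rT) = (547.6365 − 589.43) × 0.894044 = -37.3652
Short position value = −(long value) = A$37.37

A$37.37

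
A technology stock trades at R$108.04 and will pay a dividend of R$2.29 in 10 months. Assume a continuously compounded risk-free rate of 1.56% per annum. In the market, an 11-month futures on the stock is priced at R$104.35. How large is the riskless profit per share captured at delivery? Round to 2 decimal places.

R$2.95 per share

PV(dividends) I = 2.29·e^(−0.0156·10/12) = 2.2604
Fair futures F* = (S − I)·e^(rT) = (108.04 − 2.2604)·e^0.014300 = 105.7796 × 1.014403 = 107.3031
Market R$104.35 < fair 107.3031: forward underpriced → reverse cash-and-carry (short the stock, invest proceeds at r, pay the dividends, go long the forward).
Profit at T = |F_mkt − F*| = |104.35 − 107.3031| = R$2.95 per share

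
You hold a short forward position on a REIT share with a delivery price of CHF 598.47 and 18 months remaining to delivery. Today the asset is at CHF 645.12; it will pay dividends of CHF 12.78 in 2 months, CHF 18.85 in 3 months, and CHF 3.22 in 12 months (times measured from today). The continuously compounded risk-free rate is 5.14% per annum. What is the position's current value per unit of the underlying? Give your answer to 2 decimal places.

PV(remaining dividends) I = 12.78·e^(−0.0514·2/12) + 18.85·e^(−0.0514·3/12) + 3.22·e^(−0.0514·12/12) = 34.3390
Current forward F = (S − I)·e^(rT) = (645.12 − 34.3390)·e^(0.0514·18/12) = 610.7810 × 1.080150 = 659.7351
Value (long) = (F − K)·e^(−rT) = (659.7351 − 598.47) × 0.925797 = 56.7190
Short position value = −(long value) = -CHF 56.72

-CHF 56.72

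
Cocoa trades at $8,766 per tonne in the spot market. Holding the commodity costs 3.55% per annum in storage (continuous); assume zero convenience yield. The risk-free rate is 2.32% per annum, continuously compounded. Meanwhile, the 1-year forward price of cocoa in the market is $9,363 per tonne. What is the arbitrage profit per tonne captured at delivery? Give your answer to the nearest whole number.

Fair forward: F* = S·e^(carry·T), with carry = (r + u) = 0.0232 + 0.0355 = 0.0587
F* = 8766 · e^(0.0587 × 1) = 8766 · e^0.058700 = 8766 × 1.060457 = $9295.9661
Market $9363 > fair $9295.9661: forward overpriced → cash-and-carry (buy spot, short the forward).
At maturity, profit = |F_mkt − F*| = |9363 − 9295.9661| = $67 per tonne

$67 per tonne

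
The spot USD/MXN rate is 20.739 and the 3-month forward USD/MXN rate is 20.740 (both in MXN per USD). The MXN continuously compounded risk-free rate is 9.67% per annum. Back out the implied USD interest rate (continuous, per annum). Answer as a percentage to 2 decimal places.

F = S·e^((r_MXN − r_USD)T) ⇒ r_USD = r_MXN − ln(F/S)/T
ln(20.740/20.739) = 0.000048; /(3/12) = 0.000192
r_USD = 0.0967 − 0.000192 = 0.096508
r_USD = 9.65%

9.65%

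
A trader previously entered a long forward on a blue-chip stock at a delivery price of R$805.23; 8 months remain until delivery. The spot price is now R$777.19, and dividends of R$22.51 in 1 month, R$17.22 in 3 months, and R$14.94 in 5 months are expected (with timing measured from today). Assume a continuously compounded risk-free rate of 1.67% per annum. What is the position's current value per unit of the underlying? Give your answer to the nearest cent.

PV(remaining dividends) I = 22.51·e^(−0.0167·1/12) + 17.22·e^(−0.0167·3/12) + 14.94·e^(−0.0167·5/12) = 54.4634
Current forward F = (S − I)·e^(rT) = (777.19 − 54.4634)·e^(0.0167·8/12) = 722.7266 × 1.011196 = 730.8182
Value (long) = (F − K)·e^(−rT) = (730.8182 − 805.23) × 0.988928 = -73.5879
Value = -R$73.59

-R$73.59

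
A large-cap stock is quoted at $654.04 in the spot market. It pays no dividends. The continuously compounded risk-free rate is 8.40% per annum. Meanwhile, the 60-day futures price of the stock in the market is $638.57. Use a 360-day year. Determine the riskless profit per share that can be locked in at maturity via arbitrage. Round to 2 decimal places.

Fair futures: F* = S·e^(carry·T), with carry = r = 0.0840
F* = 654.04 · e^(0.0840 × 60/360) = 654.04 · e^0.014000 = 654.04 × 1.014098 = $663.2607
Market $638.57 < fair $663.2607: forward underpriced → reverse cash-and-carry (short spot, go long the forward).
At maturity, profit = |F_mkt − F*| = |638.57 − 663.2607| = $24.69 per share

$24.69 per share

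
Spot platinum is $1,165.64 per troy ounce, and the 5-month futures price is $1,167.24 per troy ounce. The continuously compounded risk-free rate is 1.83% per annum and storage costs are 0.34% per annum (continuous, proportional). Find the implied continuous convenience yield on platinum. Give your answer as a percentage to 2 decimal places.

F = S·e^((r+u−y)T) ⇒ (r+u−y) = ln(F/S)/T
ln(1167.24/1165.64) = 0.001372; /T ⇒ 0.003293
y = r + u − ln(F/S)/T = 0.0183 + 0.0034 − 0.003293 = 0.018407
y = 1.84%

1.84%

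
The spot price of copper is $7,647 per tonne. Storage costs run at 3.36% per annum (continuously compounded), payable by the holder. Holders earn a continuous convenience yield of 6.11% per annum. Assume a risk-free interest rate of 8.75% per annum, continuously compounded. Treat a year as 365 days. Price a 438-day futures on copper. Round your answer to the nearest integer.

Net carry = r + u − y = 0.0875 + 0.0336 − 0.0611 = 0.0600
F = S·e^((r+u−y)T) = 7647 · e^(0.0600 × 438/365) = 7647 · e^0.072000
= 7647 × 1.074655 = $8,218 per tonne

$8,218 per tonne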